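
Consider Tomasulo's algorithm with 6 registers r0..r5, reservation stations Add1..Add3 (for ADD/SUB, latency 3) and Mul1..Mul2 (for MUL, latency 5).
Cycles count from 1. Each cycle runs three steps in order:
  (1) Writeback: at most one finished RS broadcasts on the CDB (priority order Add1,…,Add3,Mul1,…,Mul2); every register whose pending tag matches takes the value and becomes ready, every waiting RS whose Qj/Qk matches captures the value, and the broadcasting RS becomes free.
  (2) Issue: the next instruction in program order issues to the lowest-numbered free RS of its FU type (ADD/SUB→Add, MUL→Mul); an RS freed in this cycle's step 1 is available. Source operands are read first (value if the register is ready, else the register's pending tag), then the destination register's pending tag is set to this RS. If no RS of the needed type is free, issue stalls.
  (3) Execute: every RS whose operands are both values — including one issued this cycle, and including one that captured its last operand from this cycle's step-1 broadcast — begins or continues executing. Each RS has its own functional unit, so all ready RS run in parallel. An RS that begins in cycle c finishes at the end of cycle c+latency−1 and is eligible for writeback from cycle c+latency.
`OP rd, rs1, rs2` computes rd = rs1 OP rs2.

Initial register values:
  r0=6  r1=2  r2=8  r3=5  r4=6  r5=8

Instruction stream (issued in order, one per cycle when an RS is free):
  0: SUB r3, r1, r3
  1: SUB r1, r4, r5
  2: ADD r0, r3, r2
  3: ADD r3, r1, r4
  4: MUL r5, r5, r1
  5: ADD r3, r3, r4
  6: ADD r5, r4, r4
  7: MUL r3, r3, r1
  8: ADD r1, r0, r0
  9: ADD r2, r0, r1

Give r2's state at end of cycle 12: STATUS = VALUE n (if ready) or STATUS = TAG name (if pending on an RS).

STATUS = TAG Add3

cycle 1: issue SUB r3<-Add1 // r0:6,r1:2,r2:8,r3:Add1,r4:6,r5:8
cycle 2: issue SUB r1<-Add2 // r0:6,r1:Add2,r2:8,r3:Add1,r4:6,r5:8
cycle 3: issue ADD r0<-Add3 // r0:Add3,r1:Add2,r2:8,r3:Add1,r4:6,r5:8
cycle 4: CDB Add1=-3; issue ADD r3<-Add1 // r0:Add3,r1:Add2,r2:8,r3:Add1,r4:6,r5:8
cycle 5: CDB Add2=-2; issue MUL r5<-Mul1 // r0:Add3,r1:-2,r2:8,r3:Add1,r4:6,r5:Mul1
cycle 6: issue ADD r3<-Add2 // r0:Add3,r1:-2,r2:8,r3:Add2,r4:6,r5:Mul1
cycle 7: CDB Add3=5; issue ADD r5<-Add3 // r0:5,r1:-2,r2:8,r3:Add2,r4:6,r5:Add3
cycle 8: CDB Add1=4; issue MUL r3<-Mul2 // r0:5,r1:-2,r2:8,r3:Mul2,r4:6,r5:Add3
cycle 9: issue ADD r1<-Add1 // r0:5,r1:Add1,r2:8,r3:Mul2,r4:6,r5:Add3
cycle 10: CDB Add3=12; issue ADD r2<-Add3 // r0:5,r1:Add1,r2:Add3,r3:Mul2,r4:6,r5:12
cycle 11: CDB Add2=10 // r0:5,r1:Add1,r2:Add3,r3:Mul2,r4:6,r5:12
cycle 12: CDB Add1=10 // r0:5,r1:10,r2:Add3,r3:Mul2,r4:6,r5:12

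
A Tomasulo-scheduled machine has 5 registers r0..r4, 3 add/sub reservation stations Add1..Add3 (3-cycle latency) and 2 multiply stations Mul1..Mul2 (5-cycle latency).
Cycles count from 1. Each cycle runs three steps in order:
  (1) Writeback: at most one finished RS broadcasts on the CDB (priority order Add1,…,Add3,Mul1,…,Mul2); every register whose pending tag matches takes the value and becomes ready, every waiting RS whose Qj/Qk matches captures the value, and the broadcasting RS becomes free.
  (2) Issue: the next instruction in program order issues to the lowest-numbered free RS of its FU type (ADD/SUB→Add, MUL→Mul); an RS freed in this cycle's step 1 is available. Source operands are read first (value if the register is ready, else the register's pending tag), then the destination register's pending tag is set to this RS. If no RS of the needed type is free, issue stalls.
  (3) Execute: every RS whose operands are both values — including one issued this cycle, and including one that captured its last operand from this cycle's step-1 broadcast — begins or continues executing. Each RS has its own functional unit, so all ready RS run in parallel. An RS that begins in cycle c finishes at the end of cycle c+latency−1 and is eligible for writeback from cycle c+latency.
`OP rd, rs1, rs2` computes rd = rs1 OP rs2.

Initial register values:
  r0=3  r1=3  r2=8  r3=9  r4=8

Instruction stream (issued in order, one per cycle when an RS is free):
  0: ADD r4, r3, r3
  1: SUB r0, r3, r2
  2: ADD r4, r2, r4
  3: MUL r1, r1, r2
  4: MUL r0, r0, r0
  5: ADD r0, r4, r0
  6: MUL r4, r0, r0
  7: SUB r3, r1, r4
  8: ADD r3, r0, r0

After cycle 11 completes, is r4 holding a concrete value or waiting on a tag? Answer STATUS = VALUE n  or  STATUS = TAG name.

STATUS = TAG Mul1

c1: issue ADD r4<-Add1 | r0:3,r1:3,r2:8,r3:9,r4:Add1
c2: issue SUB r0<-Add2 | r0:Add2,r1:3,r2:8,r3:9,r4:Add1
c3: issue ADD r4<-Add3 | r0:Add2,r1:3,r2:8,r3:9,r4:Add3
c4: CDB Add1=18; issue MUL r1<-Mul1 | r0:Add2,r1:Mul1,r2:8,r3:9,r4:Add3
c5: CDB Add2=1; issue MUL r0<-Mul2 | r0:Mul2,r1:Mul1,r2:8,r3:9,r4:Add3
c6: issue ADD r0<-Add1 | r0:Add1,r1:Mul1,r2:8,r3:9,r4:Add3
c7: CDB Add3=26; stall | r0:Add1,r1:Mul1,r2:8,r3:9,r4:26
c8: stall | r0:Add1,r1:Mul1,r2:8,r3:9,r4:26
c9: CDB Mul1=24; issue MUL r4<-Mul1 | r0:Add1,r1:24,r2:8,r3:9,r4:Mul1
c10: CDB Mul2=1; issue SUB r3<-Add2 | r0:Add1,r1:24,r2:8,r3:Add2,r4:Mul1
c11: issue ADD r3<-Add3 | r0:Add1,r1:24,r2:8,r3:Add3,r4:Mul1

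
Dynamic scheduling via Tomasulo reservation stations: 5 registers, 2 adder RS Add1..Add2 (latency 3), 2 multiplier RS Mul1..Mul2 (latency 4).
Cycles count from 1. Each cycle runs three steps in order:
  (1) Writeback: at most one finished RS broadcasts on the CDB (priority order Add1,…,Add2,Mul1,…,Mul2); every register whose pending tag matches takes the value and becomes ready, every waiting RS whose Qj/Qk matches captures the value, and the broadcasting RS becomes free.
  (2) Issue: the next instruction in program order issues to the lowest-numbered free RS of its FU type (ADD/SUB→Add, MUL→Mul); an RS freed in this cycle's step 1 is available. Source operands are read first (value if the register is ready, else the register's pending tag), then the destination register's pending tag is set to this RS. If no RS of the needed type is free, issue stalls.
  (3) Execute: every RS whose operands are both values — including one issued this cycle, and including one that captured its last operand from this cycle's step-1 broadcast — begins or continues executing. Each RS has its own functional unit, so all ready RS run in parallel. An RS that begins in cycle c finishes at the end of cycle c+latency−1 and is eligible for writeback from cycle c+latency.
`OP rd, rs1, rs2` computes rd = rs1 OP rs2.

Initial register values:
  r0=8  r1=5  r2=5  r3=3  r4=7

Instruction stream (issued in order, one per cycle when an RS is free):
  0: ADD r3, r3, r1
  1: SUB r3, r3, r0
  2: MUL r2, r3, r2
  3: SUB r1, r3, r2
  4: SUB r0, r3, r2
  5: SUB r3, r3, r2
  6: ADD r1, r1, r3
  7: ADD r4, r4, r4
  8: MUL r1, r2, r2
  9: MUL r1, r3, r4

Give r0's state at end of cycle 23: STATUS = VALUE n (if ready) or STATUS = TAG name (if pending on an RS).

cycle 1: issue ADD r3<-Add1 // r0:8,r1:5,r2:5,r3:Add1,r4:7
cycle 2: issue SUB r3<-Add2 // r0:8,r1:5,r2:5,r3:Add2,r4:7
cycle 3: issue MUL r2<-Mul1 // r0:8,r1:5,r2:Mul1,r3:Add2,r4:7
cycle 4: CDB Add1=8; issue SUB r1<-Add1 // r0:8,r1:Add1,r2:Mul1,r3:Add2,r4:7
cycle 5: stall // r0:8,r1:Add1,r2:Mul1,r3:Add2,r4:7
cycle 6: stall // r0:8,r1:Add1,r2:Mul1,r3:Add2,r4:7
cycle 7: CDB Add2=0; issue SUB r0<-Add2 // r0:Add2,r1:Add1,r2:Mul1,r3:0,r4:7
cycle 8: stall // r0:Add2,r1:Add1,r2:Mul1,r3:0,r4:7
cycle 9: stall // r0:Add2,r1:Add1,r2:Mul1,r3:0,r4:7
cycle 10: stall // r0:Add2,r1:Add1,r2:Mul1,r3:0,r4:7
cycle 11: CDB Mul1=0; stall // r0:Add2,r1:Add1,r2:0,r3:0,r4:7
cycle 12: stall // r0:Add2,r1:Add1,r2:0,r3:0,r4:7
cycle 13: stall // r0:Add2,r1:Add1,r2:0,r3:0,r4:7
cycle 14: CDB Add1=0; issue SUB r3<-Add1 // r0:Add2,r1:0,r2:0,r3:Add1,r4:7
cycle 15: CDB Add2=0; issue ADD r1<-Add2 // r0:0,r1:Add2,r2:0,r3:Add1,r4:7
cycle 16: stall // r0:0,r1:Add2,r2:0,r3:Add1,r4:7
cycle 17: CDB Add1=0; issue ADD r4<-Add1 // r0:0,r1:Add2,r2:0,r3:0,r4:Add1
cycle 18: issue MUL r1<-Mul1 // r0:0,r1:Mul1,r2:0,r3:0,r4:Add1
cycle 19: issue MUL r1<-Mul2 // r0:0,r1:Mul2,r2:0,r3:0,r4:Add1
cycle 20: CDB Add1=14 // r0:0,r1:Mul2,r2:0,r3:0,r4:14
cycle 21: CDB Add2=0 // r0:0,r1:Mul2,r2:0,r3:0,r4:14
cycle 22: CDB Mul1=0 // r0:0,r1:Mul2,r2:0,r3:0,r4:14
cycle 23: - // r0:0,r1:Mul2,r2:0,r3:0,r4:14

STATUS = VALUE 0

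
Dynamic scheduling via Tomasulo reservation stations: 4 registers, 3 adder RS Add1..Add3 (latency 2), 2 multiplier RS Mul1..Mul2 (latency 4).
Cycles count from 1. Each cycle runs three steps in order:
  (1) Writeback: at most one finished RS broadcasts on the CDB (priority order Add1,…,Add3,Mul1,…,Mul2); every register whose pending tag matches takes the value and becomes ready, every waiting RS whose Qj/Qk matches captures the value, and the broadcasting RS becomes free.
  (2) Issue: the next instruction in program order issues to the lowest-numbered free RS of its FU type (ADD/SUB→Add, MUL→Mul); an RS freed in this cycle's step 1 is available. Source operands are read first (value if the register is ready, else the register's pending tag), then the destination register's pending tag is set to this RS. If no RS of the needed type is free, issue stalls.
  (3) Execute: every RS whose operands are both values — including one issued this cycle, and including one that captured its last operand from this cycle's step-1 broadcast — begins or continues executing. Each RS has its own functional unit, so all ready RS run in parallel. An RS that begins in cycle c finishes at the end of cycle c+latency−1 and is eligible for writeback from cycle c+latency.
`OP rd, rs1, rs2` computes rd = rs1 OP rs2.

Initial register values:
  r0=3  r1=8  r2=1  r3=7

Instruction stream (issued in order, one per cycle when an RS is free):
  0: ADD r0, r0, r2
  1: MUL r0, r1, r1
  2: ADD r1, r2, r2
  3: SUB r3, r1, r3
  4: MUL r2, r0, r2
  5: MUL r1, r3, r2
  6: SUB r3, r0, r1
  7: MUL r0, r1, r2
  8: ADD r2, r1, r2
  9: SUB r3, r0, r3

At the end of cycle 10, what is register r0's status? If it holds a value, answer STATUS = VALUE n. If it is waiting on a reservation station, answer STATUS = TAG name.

cycle 1: issue ADD r0<-Add1 // r0:Add1,r1:8,r2:1,r3:7
cycle 2: issue MUL r0<-Mul1 // r0:Mul1,r1:8,r2:1,r3:7
cycle 3: CDB Add1=4; issue ADD r1<-Add1 // r0:Mul1,r1:Add1,r2:1,r3:7
cycle 4: issue SUB r3<-Add2 // r0:Mul1,r1:Add1,r2:1,r3:Add2
cycle 5: CDB Add1=2; issue MUL r2<-Mul2 // r0:Mul1,r1:2,r2:Mul2,r3:Add2
cycle 6: CDB Mul1=64; issue MUL r1<-Mul1 // r0:64,r1:Mul1,r2:Mul2,r3:Add2
cycle 7: CDB Add2=-5; issue SUB r3<-Add1 // r0:64,r1:Mul1,r2:Mul2,r3:Add1
cycle 8: stall // r0:64,r1:Mul1,r2:Mul2,r3:Add1
cycle 9: stall // r0:64,r1:Mul1,r2:Mul2,r3:Add1
cycle 10: CDB Mul2=64; issue MUL r0<-Mul2 // r0:Mul2,r1:Mul1,r2:64,r3:Add1

STATUS = TAG Mul2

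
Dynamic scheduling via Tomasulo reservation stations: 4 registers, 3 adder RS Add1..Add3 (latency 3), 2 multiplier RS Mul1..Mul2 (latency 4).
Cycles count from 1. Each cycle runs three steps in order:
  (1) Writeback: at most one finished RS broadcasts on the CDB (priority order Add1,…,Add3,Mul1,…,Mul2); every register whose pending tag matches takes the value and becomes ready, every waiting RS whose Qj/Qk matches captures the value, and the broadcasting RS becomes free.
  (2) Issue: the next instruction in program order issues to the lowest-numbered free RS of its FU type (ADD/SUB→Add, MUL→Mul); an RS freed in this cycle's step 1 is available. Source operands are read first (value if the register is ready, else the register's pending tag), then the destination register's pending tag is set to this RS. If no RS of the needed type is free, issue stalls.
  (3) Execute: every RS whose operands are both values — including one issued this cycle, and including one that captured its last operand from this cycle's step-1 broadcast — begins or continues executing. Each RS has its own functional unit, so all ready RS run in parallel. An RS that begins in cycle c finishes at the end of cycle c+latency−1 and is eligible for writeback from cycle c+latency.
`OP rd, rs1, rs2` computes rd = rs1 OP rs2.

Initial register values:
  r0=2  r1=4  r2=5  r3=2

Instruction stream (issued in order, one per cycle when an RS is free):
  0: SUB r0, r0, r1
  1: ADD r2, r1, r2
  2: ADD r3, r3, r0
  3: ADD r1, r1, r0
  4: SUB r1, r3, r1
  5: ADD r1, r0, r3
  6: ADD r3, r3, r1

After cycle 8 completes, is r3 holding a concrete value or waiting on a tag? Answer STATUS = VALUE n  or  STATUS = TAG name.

  c1: issue SUB r0<-Add1  regs: r0:Add1,r1:4,r2:5,r3:2
  c2: issue ADD r2<-Add2  regs: r0:Add1,r1:4,r2:Add2,r3:2
  c3: issue ADD r3<-Add3  regs: r0:Add1,r1:4,r2:Add2,r3:Add3
  c4: CDB Add1=-2; issue ADD r1<-Add1  regs: r0:-2,r1:Add1,r2:Add2,r3:Add3
  c5: CDB Add2=9; issue SUB r1<-Add2  regs: r0:-2,r1:Add2,r2:9,r3:Add3
  c6: stall  regs: r0:-2,r1:Add2,r2:9,r3:Add3
  c7: CDB Add1=2; issue ADD r1<-Add1  regs: r0:-2,r1:Add1,r2:9,r3:Add3
  c8: CDB Add3=0; issue ADD r3<-Add3  regs: r0:-2,r1:Add1,r2:9,r3:Add3

STATUS = TAG Add3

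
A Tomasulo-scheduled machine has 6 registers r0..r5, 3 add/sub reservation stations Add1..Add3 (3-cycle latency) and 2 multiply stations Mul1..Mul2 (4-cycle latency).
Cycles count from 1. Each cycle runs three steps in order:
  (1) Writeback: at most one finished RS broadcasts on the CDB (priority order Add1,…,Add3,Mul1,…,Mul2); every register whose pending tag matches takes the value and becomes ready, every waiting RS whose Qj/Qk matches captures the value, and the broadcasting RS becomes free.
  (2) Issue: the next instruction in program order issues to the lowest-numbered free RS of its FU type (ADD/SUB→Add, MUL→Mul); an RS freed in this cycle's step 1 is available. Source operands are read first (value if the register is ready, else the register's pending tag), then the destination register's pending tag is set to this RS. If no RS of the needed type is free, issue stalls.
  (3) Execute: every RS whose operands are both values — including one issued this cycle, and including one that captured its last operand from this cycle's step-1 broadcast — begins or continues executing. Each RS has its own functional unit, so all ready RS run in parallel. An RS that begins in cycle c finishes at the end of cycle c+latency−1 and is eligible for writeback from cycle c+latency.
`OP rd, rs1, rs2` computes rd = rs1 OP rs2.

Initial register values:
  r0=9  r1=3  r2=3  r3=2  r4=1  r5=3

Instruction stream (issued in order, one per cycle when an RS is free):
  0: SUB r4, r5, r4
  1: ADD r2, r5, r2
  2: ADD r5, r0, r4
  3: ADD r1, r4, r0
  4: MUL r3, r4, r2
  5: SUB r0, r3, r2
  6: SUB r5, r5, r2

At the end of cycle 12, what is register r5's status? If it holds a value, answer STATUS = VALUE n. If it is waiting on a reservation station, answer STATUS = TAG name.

STATUS = VALUE 5

  c1: issue SUB r4<-Add1  regs: r0:9,r1:3,r2:3,r3:2,r4:Add1,r5:3
  c2: issue ADD r2<-Add2  regs: r0:9,r1:3,r2:Add2,r3:2,r4:Add1,r5:3
  c3: issue ADD r5<-Add3  regs: r0:9,r1:3,r2:Add2,r3:2,r4:Add1,r5:Add3
  c4: CDB Add1=2; issue ADD r1<-Add1  regs: r0:9,r1:Add1,r2:Add2,r3:2,r4:2,r5:Add3
  c5: CDB Add2=6; issue MUL r3<-Mul1  regs: r0:9,r1:Add1,r2:6,r3:Mul1,r4:2,r5:Add3
  c6: issue SUB r0<-Add2  regs: r0:Add2,r1:Add1,r2:6,r3:Mul1,r4:2,r5:Add3
  c7: CDB Add1=11; issue SUB r5<-Add1  regs: r0:Add2,r1:11,r2:6,r3:Mul1,r4:2,r5:Add1
  c8: CDB Add3=11  regs: r0:Add2,r1:11,r2:6,r3:Mul1,r4:2,r5:Add1
  c9: CDB Mul1=12  regs: r0:Add2,r1:11,r2:6,r3:12,r4:2,r5:Add1
  c10: -  regs: r0:Add2,r1:11,r2:6,r3:12,r4:2,r5:Add1
  c11: CDB Add1=5  regs: r0:Add2,r1:11,r2:6,r3:12,r4:2,r5:5
  c12: CDB Add2=6  regs: r0:6,r1:11,r2:6,r3:12,r4:2,r5:5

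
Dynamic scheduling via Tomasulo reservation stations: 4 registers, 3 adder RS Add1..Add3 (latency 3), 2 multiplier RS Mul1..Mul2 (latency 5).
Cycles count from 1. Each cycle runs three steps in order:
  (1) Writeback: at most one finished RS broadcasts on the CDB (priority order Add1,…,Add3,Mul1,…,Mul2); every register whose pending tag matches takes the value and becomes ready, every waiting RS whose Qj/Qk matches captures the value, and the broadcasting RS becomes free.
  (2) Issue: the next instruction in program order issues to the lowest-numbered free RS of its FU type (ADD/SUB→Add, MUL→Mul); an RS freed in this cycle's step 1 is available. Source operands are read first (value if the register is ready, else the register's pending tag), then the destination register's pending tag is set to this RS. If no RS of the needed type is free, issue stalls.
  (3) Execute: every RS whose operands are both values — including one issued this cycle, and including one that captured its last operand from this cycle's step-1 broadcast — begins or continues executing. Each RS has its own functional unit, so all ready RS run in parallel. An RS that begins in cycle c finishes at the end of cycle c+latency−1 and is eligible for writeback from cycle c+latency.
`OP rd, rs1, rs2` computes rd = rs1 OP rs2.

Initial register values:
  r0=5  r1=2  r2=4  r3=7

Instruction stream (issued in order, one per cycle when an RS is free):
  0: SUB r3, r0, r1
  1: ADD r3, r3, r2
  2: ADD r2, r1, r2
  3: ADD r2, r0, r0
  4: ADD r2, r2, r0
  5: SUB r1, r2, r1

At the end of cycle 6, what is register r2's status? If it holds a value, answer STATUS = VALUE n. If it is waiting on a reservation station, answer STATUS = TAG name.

STATUS = TAG Add3

  c1: issue SUB r3<-Add1  regs: r0:5,r1:2,r2:4,r3:Add1
  c2: issue ADD r3<-Add2  regs: r0:5,r1:2,r2:4,r3:Add2
  c3: issue ADD r2<-Add3  regs: r0:5,r1:2,r2:Add3,r3:Add2
  c4: CDB Add1=3; issue ADD r2<-Add1  regs: r0:5,r1:2,r2:Add1,r3:Add2
  c5: stall  regs: r0:5,r1:2,r2:Add1,r3:Add2
  c6: CDB Add3=6; issue ADD r2<-Add3  regs: r0:5,r1:2,r2:Add3,r3:Add2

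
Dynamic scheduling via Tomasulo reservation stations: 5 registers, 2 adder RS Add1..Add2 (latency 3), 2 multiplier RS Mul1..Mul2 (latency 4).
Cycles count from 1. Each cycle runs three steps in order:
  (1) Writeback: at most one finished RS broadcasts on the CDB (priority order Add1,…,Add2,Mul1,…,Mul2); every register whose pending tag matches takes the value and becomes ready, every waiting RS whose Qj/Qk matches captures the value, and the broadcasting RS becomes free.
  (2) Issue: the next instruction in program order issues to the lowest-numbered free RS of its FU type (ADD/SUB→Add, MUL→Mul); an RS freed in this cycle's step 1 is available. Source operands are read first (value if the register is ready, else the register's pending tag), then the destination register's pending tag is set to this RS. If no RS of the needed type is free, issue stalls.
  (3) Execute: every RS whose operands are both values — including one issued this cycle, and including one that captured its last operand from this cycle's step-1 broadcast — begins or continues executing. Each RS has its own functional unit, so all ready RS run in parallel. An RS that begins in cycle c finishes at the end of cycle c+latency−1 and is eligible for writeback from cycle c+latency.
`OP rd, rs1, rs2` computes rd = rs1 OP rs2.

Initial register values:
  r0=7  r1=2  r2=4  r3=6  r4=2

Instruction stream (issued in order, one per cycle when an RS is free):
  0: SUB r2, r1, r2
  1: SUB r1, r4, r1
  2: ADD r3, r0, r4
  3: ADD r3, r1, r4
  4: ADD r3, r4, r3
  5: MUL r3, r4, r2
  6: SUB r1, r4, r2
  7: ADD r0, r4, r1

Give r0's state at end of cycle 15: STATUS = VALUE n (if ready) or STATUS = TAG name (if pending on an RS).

STATUS = VALUE 6

c1: issue SUB r2<-Add1 | r0:7,r1:2,r2:Add1,r3:6,r4:2
c2: issue SUB r1<-Add2 | r0:7,r1:Add2,r2:Add1,r3:6,r4:2
c3: stall | r0:7,r1:Add2,r2:Add1,r3:6,r4:2
c4: CDB Add1=-2; issue ADD r3<-Add1 | r0:7,r1:Add2,r2:-2,r3:Add1,r4:2
c5: CDB Add2=0; issue ADD r3<-Add2 | r0:7,r1:0,r2:-2,r3:Add2,r4:2
c6: stall | r0:7,r1:0,r2:-2,r3:Add2,r4:2
c7: CDB Add1=9; issue ADD r3<-Add1 | r0:7,r1:0,r2:-2,r3:Add1,r4:2
c8: CDB Add2=2; issue MUL r3<-Mul1 | r0:7,r1:0,r2:-2,r3:Mul1,r4:2
c9: issue SUB r1<-Add2 | r0:7,r1:Add2,r2:-2,r3:Mul1,r4:2
c10: stall | r0:7,r1:Add2,r2:-2,r3:Mul1,r4:2
c11: CDB Add1=4; issue ADD r0<-Add1 | r0:Add1,r1:Add2,r2:-2,r3:Mul1,r4:2
c12: CDB Add2=4 | r0:Add1,r1:4,r2:-2,r3:Mul1,r4:2
c13: CDB Mul1=-4 | r0:Add1,r1:4,r2:-2,r3:-4,r4:2
c14: - | r0:Add1,r1:4,r2:-2,r3:-4,r4:2
c15: CDB Add1=6 | r0:6,r1:4,r2:-2,r3:-4,r4:2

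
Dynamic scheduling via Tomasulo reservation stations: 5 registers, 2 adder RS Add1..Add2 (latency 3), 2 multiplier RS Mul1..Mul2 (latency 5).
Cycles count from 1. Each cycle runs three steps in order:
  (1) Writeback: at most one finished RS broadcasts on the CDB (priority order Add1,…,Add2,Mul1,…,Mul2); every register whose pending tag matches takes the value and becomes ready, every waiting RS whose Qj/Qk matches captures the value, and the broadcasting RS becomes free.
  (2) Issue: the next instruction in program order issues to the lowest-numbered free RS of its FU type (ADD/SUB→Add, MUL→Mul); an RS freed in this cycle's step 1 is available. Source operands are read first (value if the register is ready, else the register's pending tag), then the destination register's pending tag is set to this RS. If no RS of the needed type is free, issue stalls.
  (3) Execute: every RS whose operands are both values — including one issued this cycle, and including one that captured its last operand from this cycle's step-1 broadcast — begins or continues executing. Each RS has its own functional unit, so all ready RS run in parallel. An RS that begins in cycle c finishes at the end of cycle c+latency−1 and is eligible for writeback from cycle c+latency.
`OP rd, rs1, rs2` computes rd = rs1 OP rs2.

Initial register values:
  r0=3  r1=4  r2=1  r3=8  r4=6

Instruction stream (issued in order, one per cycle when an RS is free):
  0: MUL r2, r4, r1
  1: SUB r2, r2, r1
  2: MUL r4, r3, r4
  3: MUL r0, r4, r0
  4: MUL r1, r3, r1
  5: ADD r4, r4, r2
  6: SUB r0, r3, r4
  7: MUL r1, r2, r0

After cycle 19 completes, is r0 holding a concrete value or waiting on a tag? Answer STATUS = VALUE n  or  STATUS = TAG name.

STATUS = VALUE -60

cycle 1: issue MUL r2<-Mul1 // r0:3,r1:4,r2:Mul1,r3:8,r4:6
cycle 2: issue SUB r2<-Add1 // r0:3,r1:4,r2:Add1,r3:8,r4:6
cycle 3: issue MUL r4<-Mul2 // r0:3,r1:4,r2:Add1,r3:8,r4:Mul2
cycle 4: stall // r0:3,r1:4,r2:Add1,r3:8,r4:Mul2
cycle 5: stall // r0:3,r1:4,r2:Add1,r3:8,r4:Mul2
cycle 6: CDB Mul1=24; issue MUL r0<-Mul1 // r0:Mul1,r1:4,r2:Add1,r3:8,r4:Mul2
cycle 7: stall // r0:Mul1,r1:4,r2:Add1,r3:8,r4:Mul2
cycle 8: CDB Mul2=48; issue MUL r1<-Mul2 // r0:Mul1,r1:Mul2,r2:Add1,r3:8,r4:48
cycle 9: CDB Add1=20; issue ADD r4<-Add1 // r0:Mul1,r1:Mul2,r2:20,r3:8,r4:Add1
cycle 10: issue SUB r0<-Add2 // r0:Add2,r1:Mul2,r2:20,r3:8,r4:Add1
cycle 11: stall // r0:Add2,r1:Mul2,r2:20,r3:8,r4:Add1
cycle 12: CDB Add1=68; stall // r0:Add2,r1:Mul2,r2:20,r3:8,r4:68
cycle 13: CDB Mul1=144; issue MUL r1<-Mul1 // r0:Add2,r1:Mul1,r2:20,r3:8,r4:68
cycle 14: CDB Mul2=32 // r0:Add2,r1:Mul1,r2:20,r3:8,r4:68
cycle 15: CDB Add2=-60 // r0:-60,r1:Mul1,r2:20,r3:8,r4:68
cycle 16: - // r0:-60,r1:Mul1,r2:20,r3:8,r4:68
cycle 17: - // r0:-60,r1:Mul1,r2:20,r3:8,r4:68
cycle 18: - // r0:-60,r1:Mul1,r2:20,r3:8,r4:68
cycle 19: - // r0:-60,r1:Mul1,r2:20,r3:8,r4:68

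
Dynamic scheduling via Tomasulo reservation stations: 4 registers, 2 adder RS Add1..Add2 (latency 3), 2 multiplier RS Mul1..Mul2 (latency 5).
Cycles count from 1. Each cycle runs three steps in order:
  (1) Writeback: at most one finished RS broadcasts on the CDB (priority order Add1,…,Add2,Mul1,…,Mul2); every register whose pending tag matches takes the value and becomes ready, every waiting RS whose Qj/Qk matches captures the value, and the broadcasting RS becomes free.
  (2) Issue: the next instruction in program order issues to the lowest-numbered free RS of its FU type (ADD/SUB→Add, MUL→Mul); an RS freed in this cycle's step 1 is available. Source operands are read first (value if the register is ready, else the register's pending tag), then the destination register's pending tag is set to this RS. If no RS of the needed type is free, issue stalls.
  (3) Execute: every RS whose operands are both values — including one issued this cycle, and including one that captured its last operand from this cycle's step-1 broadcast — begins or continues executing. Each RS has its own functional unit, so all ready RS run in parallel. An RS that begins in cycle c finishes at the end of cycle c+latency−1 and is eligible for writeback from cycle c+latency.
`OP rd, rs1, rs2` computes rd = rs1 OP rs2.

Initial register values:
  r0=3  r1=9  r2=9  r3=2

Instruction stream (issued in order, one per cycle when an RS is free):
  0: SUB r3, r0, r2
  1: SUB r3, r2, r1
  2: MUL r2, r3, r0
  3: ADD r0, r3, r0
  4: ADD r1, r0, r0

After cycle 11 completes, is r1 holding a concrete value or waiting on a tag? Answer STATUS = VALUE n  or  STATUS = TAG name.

cycle 1: issue SUB r3<-Add1 // r0:3,r1:9,r2:9,r3:Add1
cycle 2: issue SUB r3<-Add2 // r0:3,r1:9,r2:9,r3:Add2
cycle 3: issue MUL r2<-Mul1 // r0:3,r1:9,r2:Mul1,r3:Add2
cycle 4: CDB Add1=-6; issue ADD r0<-Add1 // r0:Add1,r1:9,r2:Mul1,r3:Add2
cycle 5: CDB Add2=0; issue ADD r1<-Add2 // r0:Add1,r1:Add2,r2:Mul1,r3:0
cycle 6: - // r0:Add1,r1:Add2,r2:Mul1,r3:0
cycle 7: - // r0:Add1,r1:Add2,r2:Mul1,r3:0
cycle 8: CDB Add1=3 // r0:3,r1:Add2,r2:Mul1,r3:0
cycle 9: - // r0:3,r1:Add2,r2:Mul1,r3:0
cycle 10: CDB Mul1=0 // r0:3,r1:Add2,r2:0,r3:0
cycle 11: CDB Add2=6 // r0:3,r1:6,r2:0,r3:0

STATUS = VALUE 6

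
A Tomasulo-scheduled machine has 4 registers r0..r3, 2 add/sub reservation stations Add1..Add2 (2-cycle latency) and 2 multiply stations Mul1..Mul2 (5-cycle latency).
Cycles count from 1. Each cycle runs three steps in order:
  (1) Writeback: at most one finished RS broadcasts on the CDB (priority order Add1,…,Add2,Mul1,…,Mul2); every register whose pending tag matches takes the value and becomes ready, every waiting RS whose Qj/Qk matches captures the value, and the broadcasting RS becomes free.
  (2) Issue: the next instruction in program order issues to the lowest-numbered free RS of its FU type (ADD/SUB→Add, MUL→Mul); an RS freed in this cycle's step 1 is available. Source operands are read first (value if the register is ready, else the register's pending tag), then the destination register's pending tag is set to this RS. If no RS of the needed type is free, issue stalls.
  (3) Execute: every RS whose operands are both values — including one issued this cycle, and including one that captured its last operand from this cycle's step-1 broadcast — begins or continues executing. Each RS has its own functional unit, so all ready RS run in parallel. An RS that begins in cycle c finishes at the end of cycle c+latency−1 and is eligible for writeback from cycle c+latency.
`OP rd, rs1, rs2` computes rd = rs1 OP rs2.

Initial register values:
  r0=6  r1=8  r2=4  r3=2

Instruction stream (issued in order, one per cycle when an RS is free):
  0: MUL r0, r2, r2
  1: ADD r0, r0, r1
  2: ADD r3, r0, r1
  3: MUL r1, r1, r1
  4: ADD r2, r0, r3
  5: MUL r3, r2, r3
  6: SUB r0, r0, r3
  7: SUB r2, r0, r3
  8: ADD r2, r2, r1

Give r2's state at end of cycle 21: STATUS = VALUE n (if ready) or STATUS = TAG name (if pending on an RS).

c1: issue MUL r0<-Mul1 | r0:Mul1,r1:8,r2:4,r3:2
c2: issue ADD r0<-Add1 | r0:Add1,r1:8,r2:4,r3:2
c3: issue ADD r3<-Add2 | r0:Add1,r1:8,r2:4,r3:Add2
c4: issue MUL r1<-Mul2 | r0:Add1,r1:Mul2,r2:4,r3:Add2
c5: stall | r0:Add1,r1:Mul2,r2:4,r3:Add2
c6: CDB Mul1=16; stall | r0:Add1,r1:Mul2,r2:4,r3:Add2
c7: stall | r0:Add1,r1:Mul2,r2:4,r3:Add2
c8: CDB Add1=24; issue ADD r2<-Add1 | r0:24,r1:Mul2,r2:Add1,r3:Add2
c9: CDB Mul2=64; issue MUL r3<-Mul1 | r0:24,r1:64,r2:Add1,r3:Mul1
c10: CDB Add2=32; issue SUB r0<-Add2 | r0:Add2,r1:64,r2:Add1,r3:Mul1
c11: stall | r0:Add2,r1:64,r2:Add1,r3:Mul1
c12: CDB Add1=56; issue SUB r2<-Add1 | r0:Add2,r1:64,r2:Add1,r3:Mul1
c13: stall | r0:Add2,r1:64,r2:Add1,r3:Mul1
c14: stall | r0:Add2,r1:64,r2:Add1,r3:Mul1
c15: stall | r0:Add2,r1:64,r2:Add1,r3:Mul1
c16: stall | r0:Add2,r1:64,r2:Add1,r3:Mul1
c17: CDB Mul1=1792; stall | r0:Add2,r1:64,r2:Add1,r3:1792
c18: stall | r0:Add2,r1:64,r2:Add1,r3:1792
c19: CDB Add2=-1768; issue ADD r2<-Add2 | r0:-1768,r1:64,r2:Add2,r3:1792
c20: - | r0:-1768,r1:64,r2:Add2,r3:1792
c21: CDB Add1=-3560 | r0:-1768,r1:64,r2:Add2,r3:1792

STATUS = TAG Add2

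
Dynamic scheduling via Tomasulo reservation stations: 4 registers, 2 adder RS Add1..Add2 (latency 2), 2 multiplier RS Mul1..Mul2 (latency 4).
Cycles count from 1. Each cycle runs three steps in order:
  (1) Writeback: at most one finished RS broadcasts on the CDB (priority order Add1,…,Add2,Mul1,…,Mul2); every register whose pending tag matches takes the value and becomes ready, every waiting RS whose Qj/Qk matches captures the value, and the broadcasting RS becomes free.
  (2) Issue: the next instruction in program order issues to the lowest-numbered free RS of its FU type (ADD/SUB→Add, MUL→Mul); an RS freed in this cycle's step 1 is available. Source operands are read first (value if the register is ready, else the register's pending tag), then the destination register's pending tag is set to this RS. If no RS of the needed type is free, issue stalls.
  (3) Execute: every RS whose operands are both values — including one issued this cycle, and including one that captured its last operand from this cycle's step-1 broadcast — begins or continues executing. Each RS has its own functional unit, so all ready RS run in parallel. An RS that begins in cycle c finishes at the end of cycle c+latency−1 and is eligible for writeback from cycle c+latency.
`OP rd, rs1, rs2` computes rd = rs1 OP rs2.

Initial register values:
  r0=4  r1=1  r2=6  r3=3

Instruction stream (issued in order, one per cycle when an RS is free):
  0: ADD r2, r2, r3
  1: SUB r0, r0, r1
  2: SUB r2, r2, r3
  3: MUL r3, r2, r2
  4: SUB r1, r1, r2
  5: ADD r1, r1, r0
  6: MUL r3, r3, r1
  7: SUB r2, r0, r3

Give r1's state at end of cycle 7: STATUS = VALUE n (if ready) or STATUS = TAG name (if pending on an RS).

c1: issue ADD r2<-Add1 | r0:4,r1:1,r2:Add1,r3:3
c2: issue SUB r0<-Add2 | r0:Add2,r1:1,r2:Add1,r3:3
c3: CDB Add1=9; issue SUB r2<-Add1 | r0:Add2,r1:1,r2:Add1,r3:3
c4: CDB Add2=3; issue MUL r3<-Mul1 | r0:3,r1:1,r2:Add1,r3:Mul1
c5: CDB Add1=6; issue SUB r1<-Add1 | r0:3,r1:Add1,r2:6,r3:Mul1
c6: issue ADD r1<-Add2 | r0:3,r1:Add2,r2:6,r3:Mul1
c7: CDB Add1=-5; issue MUL r3<-Mul2 | r0:3,r1:Add2,r2:6,r3:Mul2

STATUS = TAG Add2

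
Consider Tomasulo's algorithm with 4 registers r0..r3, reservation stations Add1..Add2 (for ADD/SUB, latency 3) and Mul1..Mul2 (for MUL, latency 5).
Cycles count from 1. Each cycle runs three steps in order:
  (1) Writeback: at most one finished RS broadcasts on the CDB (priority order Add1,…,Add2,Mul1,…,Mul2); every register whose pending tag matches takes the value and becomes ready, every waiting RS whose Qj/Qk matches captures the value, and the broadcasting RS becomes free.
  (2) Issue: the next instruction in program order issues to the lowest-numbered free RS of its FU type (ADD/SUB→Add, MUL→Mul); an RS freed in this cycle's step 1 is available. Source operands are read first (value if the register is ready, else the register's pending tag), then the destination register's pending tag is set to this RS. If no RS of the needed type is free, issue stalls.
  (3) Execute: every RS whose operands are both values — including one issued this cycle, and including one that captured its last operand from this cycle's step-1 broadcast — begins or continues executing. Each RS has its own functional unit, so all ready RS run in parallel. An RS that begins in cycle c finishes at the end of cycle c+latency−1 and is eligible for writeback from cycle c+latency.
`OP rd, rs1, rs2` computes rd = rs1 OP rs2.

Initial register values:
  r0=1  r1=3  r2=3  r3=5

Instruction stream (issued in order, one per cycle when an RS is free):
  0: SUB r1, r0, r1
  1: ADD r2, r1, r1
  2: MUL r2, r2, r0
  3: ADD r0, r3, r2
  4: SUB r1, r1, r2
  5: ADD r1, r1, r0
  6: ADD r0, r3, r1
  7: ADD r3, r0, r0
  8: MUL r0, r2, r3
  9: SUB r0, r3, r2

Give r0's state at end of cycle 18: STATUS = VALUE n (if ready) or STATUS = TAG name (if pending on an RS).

  c1: issue SUB r1<-Add1  regs: r0:1,r1:Add1,r2:3,r3:5
  c2: issue ADD r2<-Add2  regs: r0:1,r1:Add1,r2:Add2,r3:5
  c3: issue MUL r2<-Mul1  regs: r0:1,r1:Add1,r2:Mul1,r3:5
  c4: CDB Add1=-2; issue ADD r0<-Add1  regs: r0:Add1,r1:-2,r2:Mul1,r3:5
  c5: stall  regs: r0:Add1,r1:-2,r2:Mul1,r3:5
  c6: stall  regs: r0:Add1,r1:-2,r2:Mul1,r3:5
  c7: CDB Add2=-4; issue SUB r1<-Add2  regs: r0:Add1,r1:Add2,r2:Mul1,r3:5
  c8: stall  regs: r0:Add1,r1:Add2,r2:Mul1,r3:5
  c9: stall  regs: r0:Add1,r1:Add2,r2:Mul1,r3:5
  c10: stall  regs: r0:Add1,r1:Add2,r2:Mul1,r3:5
  c11: stall  regs: r0:Add1,r1:Add2,r2:Mul1,r3:5
  c12: CDB Mul1=-4; stall  regs: r0:Add1,r1:Add2,r2:-4,r3:5
  c13: stall  regs: r0:Add1,r1:Add2,r2:-4,r3:5
  c14: stall  regs: r0:Add1,r1:Add2,r2:-4,r3:5
  c15: CDB Add1=1; issue ADD r1<-Add1  regs: r0:1,r1:Add1,r2:-4,r3:5
  c16: CDB Add2=2; issue ADD r0<-Add2  regs: r0:Add2,r1:Add1,r2:-4,r3:5
  c17: stall  regs: r0:Add2,r1:Add1,r2:-4,r3:5
  c18: stall  regs: r0:Add2,r1:Add1,r2:-4,r3:5

STATUS = TAG Add2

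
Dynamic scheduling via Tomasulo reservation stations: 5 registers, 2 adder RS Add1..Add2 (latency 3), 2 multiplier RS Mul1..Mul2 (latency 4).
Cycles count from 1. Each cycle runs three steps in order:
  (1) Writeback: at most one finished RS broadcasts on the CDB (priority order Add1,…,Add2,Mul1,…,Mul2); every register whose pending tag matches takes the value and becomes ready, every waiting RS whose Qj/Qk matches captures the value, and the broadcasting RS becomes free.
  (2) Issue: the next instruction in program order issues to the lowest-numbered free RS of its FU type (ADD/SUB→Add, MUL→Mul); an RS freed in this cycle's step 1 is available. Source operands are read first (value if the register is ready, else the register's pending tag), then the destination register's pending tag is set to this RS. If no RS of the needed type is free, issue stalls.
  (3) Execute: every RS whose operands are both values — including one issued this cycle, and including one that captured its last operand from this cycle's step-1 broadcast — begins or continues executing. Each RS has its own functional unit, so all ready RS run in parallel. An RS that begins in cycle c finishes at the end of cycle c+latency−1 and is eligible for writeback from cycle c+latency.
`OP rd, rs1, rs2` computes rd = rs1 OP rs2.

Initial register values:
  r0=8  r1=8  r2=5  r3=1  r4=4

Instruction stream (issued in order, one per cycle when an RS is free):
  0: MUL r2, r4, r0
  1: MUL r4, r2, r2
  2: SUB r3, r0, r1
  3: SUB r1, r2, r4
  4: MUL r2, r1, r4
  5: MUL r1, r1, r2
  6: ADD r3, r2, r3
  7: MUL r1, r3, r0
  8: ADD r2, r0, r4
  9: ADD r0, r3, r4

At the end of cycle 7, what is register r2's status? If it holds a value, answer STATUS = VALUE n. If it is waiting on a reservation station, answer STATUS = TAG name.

STATUS = TAG Mul1

c1: issue MUL r2<-Mul1 | r0:8,r1:8,r2:Mul1,r3:1,r4:4
c2: issue MUL r4<-Mul2 | r0:8,r1:8,r2:Mul1,r3:1,r4:Mul2
c3: issue SUB r3<-Add1 | r0:8,r1:8,r2:Mul1,r3:Add1,r4:Mul2
c4: issue SUB r1<-Add2 | r0:8,r1:Add2,r2:Mul1,r3:Add1,r4:Mul2
c5: CDB Mul1=32; issue MUL r2<-Mul1 | r0:8,r1:Add2,r2:Mul1,r3:Add1,r4:Mul2
c6: CDB Add1=0; stall | r0:8,r1:Add2,r2:Mul1,r3:0,r4:Mul2
c7: stall | r0:8,r1:Add2,r2:Mul1,r3:0,r4:Mul2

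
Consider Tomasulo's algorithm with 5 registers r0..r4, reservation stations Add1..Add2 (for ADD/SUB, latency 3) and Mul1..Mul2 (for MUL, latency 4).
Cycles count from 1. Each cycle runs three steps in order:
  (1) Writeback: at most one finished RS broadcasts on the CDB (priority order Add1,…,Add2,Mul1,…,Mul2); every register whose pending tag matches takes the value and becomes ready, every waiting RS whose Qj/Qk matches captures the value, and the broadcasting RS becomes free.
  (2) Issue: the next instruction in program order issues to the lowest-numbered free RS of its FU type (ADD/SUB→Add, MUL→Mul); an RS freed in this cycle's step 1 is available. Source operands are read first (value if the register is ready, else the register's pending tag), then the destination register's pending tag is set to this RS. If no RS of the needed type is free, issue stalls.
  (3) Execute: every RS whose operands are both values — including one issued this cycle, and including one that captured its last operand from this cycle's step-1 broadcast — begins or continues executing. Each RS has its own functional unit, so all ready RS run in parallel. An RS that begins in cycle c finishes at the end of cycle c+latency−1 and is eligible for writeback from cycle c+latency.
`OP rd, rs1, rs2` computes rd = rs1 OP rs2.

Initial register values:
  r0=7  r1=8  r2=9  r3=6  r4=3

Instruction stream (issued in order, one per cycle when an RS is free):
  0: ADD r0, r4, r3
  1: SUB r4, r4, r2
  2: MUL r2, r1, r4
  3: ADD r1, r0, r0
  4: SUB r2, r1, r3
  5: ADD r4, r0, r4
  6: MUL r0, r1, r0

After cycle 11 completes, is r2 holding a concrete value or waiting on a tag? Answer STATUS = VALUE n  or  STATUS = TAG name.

STATUS = VALUE 12

c1: issue ADD r0<-Add1 | r0:Add1,r1:8,r2:9,r3:6,r4:3
c2: issue SUB r4<-Add2 | r0:Add1,r1:8,r2:9,r3:6,r4:Add2
c3: issue MUL r2<-Mul1 | r0:Add1,r1:8,r2:Mul1,r3:6,r4:Add2
c4: CDB Add1=9; issue ADD r1<-Add1 | r0:9,r1:Add1,r2:Mul1,r3:6,r4:Add2
c5: CDB Add2=-6; issue SUB r2<-Add2 | r0:9,r1:Add1,r2:Add2,r3:6,r4:-6
c6: stall | r0:9,r1:Add1,r2:Add2,r3:6,r4:-6
c7: CDB Add1=18; issue ADD r4<-Add1 | r0:9,r1:18,r2:Add2,r3:6,r4:Add1
c8: issue MUL r0<-Mul2 | r0:Mul2,r1:18,r2:Add2,r3:6,r4:Add1
c9: CDB Mul1=-48 | r0:Mul2,r1:18,r2:Add2,r3:6,r4:Add1
c10: CDB Add1=3 | r0:Mul2,r1:18,r2:Add2,r3:6,r4:3
c11: CDB Add2=12 | r0:Mul2,r1:18,r2:12,r3:6,r4:3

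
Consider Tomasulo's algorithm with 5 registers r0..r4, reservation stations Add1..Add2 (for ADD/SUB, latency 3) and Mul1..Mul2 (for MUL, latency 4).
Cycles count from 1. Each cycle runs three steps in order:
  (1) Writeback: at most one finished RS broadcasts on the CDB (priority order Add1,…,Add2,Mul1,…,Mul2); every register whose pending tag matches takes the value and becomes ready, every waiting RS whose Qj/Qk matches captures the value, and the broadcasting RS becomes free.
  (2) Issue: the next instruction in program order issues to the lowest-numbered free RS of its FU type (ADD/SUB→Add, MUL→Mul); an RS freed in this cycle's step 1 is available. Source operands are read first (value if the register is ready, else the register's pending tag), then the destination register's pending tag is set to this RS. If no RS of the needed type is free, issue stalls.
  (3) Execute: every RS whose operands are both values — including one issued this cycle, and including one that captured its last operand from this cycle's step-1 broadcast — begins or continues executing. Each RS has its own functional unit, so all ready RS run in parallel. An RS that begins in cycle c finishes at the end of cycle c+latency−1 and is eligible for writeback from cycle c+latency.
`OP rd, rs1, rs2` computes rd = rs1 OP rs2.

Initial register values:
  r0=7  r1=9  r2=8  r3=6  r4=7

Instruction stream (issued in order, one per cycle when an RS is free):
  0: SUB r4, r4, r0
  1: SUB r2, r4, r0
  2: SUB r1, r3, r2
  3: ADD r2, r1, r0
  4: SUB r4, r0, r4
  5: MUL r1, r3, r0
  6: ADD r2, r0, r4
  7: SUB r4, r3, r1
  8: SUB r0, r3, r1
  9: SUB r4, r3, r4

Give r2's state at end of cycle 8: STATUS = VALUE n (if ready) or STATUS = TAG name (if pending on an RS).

STATUS = TAG Add2

cycle 1: issue SUB r4<-Add1 // r0:7,r1:9,r2:8,r3:6,r4:Add1
cycle 2: issue SUB r2<-Add2 // r0:7,r1:9,r2:Add2,r3:6,r4:Add1
cycle 3: stall // r0:7,r1:9,r2:Add2,r3:6,r4:Add1
cycle 4: CDB Add1=0; issue SUB r1<-Add1 // r0:7,r1:Add1,r2:Add2,r3:6,r4:0
cycle 5: stall // r0:7,r1:Add1,r2:Add2,r3:6,r4:0
cycle 6: stall // r0:7,r1:Add1,r2:Add2,r3:6,r4:0
cycle 7: CDB Add2=-7; issue ADD r2<-Add2 // r0:7,r1:Add1,r2:Add2,r3:6,r4:0
cycle 8: stall // r0:7,r1:Add1,r2:Add2,r3:6,r4:0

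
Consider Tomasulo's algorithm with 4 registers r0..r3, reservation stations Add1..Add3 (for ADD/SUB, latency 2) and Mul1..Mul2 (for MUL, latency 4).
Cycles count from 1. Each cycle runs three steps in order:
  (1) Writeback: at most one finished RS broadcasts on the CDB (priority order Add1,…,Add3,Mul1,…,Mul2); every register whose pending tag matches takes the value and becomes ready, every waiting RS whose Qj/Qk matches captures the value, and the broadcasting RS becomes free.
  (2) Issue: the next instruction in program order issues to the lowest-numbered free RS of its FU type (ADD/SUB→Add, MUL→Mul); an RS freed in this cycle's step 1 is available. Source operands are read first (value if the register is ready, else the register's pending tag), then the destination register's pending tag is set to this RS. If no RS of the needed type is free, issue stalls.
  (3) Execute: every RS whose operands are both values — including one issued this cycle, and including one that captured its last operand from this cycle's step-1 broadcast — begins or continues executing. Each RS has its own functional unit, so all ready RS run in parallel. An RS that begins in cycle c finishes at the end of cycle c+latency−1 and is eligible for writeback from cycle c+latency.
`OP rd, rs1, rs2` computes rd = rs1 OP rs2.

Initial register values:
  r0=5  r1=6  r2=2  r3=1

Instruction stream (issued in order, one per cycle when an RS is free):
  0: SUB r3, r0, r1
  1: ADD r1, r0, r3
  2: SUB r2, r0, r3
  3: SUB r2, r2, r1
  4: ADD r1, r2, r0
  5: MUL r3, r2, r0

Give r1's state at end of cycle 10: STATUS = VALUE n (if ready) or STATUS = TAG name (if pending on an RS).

c1: issue SUB r3<-Add1 | r0:5,r1:6,r2:2,r3:Add1
c2: issue ADD r1<-Add2 | r0:5,r1:Add2,r2:2,r3:Add1
c3: CDB Add1=-1; issue SUB r2<-Add1 | r0:5,r1:Add2,r2:Add1,r3:-1
c4: issue SUB r2<-Add3 | r0:5,r1:Add2,r2:Add3,r3:-1
c5: CDB Add1=6; issue ADD r1<-Add1 | r0:5,r1:Add1,r2:Add3,r3:-1
c6: CDB Add2=4; issue MUL r3<-Mul1 | r0:5,r1:Add1,r2:Add3,r3:Mul1
c7: - | r0:5,r1:Add1,r2:Add3,r3:Mul1
c8: CDB Add3=2 | r0:5,r1:Add1,r2:2,r3:Mul1
c9: - | r0:5,r1:Add1,r2:2,r3:Mul1
c10: CDB Add1=7 | r0:5,r1:7,r2:2,r3:Mul1

STATUS = VALUE 7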